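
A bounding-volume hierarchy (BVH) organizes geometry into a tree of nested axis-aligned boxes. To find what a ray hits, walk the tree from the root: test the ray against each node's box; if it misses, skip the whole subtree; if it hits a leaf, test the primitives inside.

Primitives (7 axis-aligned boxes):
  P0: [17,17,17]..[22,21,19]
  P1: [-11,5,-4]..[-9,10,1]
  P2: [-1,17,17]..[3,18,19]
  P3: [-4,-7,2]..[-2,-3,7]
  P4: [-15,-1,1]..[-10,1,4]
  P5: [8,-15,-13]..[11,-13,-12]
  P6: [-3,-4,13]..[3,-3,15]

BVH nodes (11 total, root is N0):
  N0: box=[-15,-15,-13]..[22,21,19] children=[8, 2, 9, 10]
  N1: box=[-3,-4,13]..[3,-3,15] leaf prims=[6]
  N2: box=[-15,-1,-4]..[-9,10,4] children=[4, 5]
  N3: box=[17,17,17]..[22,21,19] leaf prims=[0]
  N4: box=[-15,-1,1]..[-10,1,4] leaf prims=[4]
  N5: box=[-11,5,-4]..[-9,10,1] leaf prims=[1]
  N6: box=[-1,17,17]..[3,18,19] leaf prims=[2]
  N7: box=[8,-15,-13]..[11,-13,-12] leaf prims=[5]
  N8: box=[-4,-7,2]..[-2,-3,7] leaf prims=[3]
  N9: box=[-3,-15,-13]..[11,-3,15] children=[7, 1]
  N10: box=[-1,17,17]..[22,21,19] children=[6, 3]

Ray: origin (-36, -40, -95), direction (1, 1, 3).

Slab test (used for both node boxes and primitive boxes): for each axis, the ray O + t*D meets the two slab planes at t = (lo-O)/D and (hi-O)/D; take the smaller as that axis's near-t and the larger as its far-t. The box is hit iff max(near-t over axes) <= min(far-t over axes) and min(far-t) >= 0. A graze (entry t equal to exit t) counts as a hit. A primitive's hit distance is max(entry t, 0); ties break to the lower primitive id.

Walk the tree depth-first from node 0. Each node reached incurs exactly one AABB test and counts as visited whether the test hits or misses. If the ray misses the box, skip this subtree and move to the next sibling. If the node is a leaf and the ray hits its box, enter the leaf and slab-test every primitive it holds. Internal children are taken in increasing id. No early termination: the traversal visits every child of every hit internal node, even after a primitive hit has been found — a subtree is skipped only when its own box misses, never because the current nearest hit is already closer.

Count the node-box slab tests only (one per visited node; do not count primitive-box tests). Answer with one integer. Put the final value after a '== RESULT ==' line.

Walk:
N0 x:[21,58] y:[25,61] z:[82/3,38] -> hit [82/3,38], descend [2, 8, 9, 10]
  N2 x:[21,27] y:[39,50] z:[91/3,33] -> miss, prune
  N8 x:[32,34] y:[33,37] z:[97/3,34] -> hit [33,34] leaf, test {P3@t=33}
  N9 x:[33,47] y:[25,37] z:[82/3,110/3] -> hit [33,110/3], descend [1, 7]
    N1 x:[33,39] y:[36,37] z:[36,110/3] -> hit [36,110/3] leaf, test {P6@t=36}
    N7 x:[44,47] y:[25,27] z:[82/3,83/3] -> miss, prune
  N10 x:[35,58] y:[57,61] z:[112/3,38] -> miss, prune

Summary -> nodes [0, 2, 8, 9, 1, 7, 10]; box-tests=7; leaf-entries=2; first=P3

== RESULT ==
7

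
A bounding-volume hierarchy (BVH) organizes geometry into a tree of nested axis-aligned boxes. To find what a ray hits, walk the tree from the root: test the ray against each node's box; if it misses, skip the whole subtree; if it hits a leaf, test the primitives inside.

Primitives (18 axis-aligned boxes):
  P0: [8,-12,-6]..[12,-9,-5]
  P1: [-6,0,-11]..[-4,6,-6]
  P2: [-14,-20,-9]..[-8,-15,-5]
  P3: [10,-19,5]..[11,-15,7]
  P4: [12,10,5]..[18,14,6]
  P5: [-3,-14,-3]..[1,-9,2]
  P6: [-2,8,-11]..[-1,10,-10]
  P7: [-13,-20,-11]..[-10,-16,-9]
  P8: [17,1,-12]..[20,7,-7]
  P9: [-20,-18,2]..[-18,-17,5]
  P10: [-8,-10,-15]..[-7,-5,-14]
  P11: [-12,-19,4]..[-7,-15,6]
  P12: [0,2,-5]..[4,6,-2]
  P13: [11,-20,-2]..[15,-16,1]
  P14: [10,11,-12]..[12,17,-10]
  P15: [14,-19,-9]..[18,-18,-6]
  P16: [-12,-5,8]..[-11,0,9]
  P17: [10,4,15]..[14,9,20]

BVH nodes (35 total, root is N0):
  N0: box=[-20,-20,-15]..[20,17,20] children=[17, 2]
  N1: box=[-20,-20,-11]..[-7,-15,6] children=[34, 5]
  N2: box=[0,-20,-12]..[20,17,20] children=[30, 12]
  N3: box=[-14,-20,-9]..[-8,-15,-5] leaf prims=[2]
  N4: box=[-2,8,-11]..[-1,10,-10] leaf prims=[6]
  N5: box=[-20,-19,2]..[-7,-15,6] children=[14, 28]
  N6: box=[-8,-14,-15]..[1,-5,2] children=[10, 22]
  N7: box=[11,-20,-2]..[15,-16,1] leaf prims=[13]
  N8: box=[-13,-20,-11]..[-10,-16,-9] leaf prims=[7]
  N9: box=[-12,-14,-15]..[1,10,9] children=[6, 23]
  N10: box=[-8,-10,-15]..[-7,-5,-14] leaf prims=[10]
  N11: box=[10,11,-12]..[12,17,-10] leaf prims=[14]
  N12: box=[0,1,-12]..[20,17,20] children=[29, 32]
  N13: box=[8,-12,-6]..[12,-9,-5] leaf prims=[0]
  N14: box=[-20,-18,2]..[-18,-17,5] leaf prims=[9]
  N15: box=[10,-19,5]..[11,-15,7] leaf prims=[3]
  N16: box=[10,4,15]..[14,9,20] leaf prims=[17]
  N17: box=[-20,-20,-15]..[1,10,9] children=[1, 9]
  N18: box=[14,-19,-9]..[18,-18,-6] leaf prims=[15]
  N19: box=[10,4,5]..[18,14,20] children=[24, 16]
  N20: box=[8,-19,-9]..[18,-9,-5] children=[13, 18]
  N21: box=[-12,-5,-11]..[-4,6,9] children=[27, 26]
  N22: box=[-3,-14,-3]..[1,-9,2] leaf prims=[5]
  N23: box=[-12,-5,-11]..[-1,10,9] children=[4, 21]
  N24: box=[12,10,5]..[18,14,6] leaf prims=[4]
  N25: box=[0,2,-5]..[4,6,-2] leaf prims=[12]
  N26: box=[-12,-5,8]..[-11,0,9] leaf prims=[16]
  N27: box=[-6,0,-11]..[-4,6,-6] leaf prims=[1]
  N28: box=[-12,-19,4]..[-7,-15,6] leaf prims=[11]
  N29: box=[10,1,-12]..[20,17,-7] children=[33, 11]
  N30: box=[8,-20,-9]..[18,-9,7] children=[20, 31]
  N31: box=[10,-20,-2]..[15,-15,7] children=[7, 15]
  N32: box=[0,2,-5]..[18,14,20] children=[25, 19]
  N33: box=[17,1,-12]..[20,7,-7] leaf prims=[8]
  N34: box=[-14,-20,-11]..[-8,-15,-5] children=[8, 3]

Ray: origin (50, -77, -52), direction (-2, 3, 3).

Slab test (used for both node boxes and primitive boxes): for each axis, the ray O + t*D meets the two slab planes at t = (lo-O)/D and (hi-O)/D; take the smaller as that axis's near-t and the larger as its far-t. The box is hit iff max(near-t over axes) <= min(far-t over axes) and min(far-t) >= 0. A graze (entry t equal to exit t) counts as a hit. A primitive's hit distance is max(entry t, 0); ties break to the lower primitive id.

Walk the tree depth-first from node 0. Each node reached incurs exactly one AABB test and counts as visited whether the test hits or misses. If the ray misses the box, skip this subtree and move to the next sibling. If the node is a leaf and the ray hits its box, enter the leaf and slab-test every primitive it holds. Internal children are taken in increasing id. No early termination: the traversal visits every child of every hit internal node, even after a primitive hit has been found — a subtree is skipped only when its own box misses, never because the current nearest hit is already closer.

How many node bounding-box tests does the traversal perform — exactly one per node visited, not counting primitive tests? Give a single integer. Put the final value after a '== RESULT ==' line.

Trace the traversal:
N0 x:[15,35] y:[19,94/3] z:[37/3,24] -> hit [19,24], descend [2, 17]
  N2 x:[15,25] y:[19,94/3] z:[40/3,24] -> hit [19,24], descend [12, 30]
    N12 x:[15,25] y:[26,94/3] z:[40/3,24] -> miss, prune
    N30 x:[16,21] y:[19,68/3] z:[43/3,59/3] -> hit [19,59/3], descend [20, 31]
      N20 x:[16,21] y:[58/3,68/3] z:[43/3,47/3] -> miss, prune
      N31 x:[35/2,20] y:[19,62/3] z:[50/3,59/3] -> hit [19,59/3], descend [7, 15]
        N7 x:[35/2,39/2] y:[19,61/3] z:[50/3,53/3] -> miss, prune
        N15 x:[39/2,20] y:[58/3,62/3] z:[19,59/3] -> hit [39/2,59/3] leaf, test {P3@t=39/2}
  N17 x:[49/2,35] y:[19,29] z:[37/3,61/3] -> miss, prune

9 AABB tests over nodes [0, 2, 12, 30, 20, 31, 7, 15, 17]; 1 leaf entered; closest P3.

== RESULT ==
9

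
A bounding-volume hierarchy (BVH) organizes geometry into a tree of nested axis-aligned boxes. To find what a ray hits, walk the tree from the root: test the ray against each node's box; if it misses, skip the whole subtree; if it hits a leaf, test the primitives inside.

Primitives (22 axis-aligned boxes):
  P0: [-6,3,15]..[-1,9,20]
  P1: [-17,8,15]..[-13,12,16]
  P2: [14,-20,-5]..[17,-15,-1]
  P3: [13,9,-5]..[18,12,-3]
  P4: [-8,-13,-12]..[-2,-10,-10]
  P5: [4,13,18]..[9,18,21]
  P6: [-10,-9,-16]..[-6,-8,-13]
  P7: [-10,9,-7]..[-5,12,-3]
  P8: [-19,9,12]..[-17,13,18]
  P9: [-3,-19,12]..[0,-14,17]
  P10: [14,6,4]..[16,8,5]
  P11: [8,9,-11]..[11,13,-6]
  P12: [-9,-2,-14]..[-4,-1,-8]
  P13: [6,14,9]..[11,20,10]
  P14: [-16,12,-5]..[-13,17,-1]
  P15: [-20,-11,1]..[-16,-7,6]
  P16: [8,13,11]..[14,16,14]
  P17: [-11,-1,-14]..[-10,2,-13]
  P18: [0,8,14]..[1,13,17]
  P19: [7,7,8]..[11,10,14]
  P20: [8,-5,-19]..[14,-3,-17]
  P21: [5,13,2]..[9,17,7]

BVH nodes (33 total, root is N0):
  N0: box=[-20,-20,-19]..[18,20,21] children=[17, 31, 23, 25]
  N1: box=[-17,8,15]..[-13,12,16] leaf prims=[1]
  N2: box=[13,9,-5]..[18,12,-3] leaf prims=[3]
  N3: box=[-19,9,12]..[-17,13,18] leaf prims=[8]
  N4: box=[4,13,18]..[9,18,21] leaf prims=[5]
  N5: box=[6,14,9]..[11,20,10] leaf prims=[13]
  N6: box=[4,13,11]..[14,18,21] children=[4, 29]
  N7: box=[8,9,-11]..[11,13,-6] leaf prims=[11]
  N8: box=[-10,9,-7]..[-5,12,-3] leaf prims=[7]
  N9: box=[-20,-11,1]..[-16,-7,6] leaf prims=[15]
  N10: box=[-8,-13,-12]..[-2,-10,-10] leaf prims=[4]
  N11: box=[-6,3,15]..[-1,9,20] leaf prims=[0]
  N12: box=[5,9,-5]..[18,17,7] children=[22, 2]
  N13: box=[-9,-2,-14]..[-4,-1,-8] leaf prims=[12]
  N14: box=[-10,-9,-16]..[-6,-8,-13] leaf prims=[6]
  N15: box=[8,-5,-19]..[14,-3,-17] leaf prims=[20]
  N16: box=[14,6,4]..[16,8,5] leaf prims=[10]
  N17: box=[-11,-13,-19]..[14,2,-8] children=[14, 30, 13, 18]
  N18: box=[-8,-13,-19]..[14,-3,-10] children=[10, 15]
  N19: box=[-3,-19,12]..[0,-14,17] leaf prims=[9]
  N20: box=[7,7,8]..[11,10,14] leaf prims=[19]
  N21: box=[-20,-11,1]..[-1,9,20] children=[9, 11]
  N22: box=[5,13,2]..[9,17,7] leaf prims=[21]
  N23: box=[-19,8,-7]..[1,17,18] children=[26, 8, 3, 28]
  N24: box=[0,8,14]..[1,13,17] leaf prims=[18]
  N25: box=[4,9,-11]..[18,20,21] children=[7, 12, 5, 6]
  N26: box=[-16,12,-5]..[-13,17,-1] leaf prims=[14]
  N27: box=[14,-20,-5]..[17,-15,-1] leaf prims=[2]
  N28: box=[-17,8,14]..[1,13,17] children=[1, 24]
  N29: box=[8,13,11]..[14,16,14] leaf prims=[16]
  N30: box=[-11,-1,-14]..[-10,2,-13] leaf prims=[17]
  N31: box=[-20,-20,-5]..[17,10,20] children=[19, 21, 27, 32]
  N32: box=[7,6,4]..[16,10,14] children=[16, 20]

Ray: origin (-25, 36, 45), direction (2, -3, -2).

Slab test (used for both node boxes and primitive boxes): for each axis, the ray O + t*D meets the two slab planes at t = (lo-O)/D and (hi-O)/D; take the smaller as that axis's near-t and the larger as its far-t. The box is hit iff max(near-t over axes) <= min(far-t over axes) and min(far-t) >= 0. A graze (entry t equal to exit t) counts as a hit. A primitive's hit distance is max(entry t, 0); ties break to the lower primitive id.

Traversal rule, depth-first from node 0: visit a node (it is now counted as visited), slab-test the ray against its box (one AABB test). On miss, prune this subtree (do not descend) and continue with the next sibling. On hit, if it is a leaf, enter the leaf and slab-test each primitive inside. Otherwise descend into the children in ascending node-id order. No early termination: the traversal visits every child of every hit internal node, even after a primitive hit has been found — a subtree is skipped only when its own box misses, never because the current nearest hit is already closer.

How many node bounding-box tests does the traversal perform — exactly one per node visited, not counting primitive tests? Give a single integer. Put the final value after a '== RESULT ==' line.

Trace the traversal:
N0 x:[5/2,43/2] y:[16/3,56/3] z:[12,32] -> hit [12,56/3], descend [17, 23, 25, 31]
  N17 x:[7,39/2] y:[34/3,49/3] z:[53/2,32] -> miss, prune
  N23 x:[3,13] y:[19/3,28/3] z:[27/2,26] -> miss, prune
  N25 x:[29/2,43/2] y:[16/3,9] z:[12,28] -> miss, prune
  N31 x:[5/2,21] y:[26/3,56/3] z:[25/2,25] -> hit [25/2,56/3], descend [19, 21, 27, 32]
    N19 x:[11,25/2] y:[50/3,55/3] z:[14,33/2] -> miss, prune
    N21 x:[5/2,12] y:[9,47/3] z:[25/2,22] -> miss, prune
    N27 x:[39/2,21] y:[17,56/3] z:[23,25] -> miss, prune
    N32 x:[16,41/2] y:[26/3,10] z:[31/2,41/2] -> miss, prune

9 AABB tests over nodes [0, 17, 23, 25, 31, 19, 21, 27, 32]; 0 leaves entered; closest miss.

== RESULT ==
9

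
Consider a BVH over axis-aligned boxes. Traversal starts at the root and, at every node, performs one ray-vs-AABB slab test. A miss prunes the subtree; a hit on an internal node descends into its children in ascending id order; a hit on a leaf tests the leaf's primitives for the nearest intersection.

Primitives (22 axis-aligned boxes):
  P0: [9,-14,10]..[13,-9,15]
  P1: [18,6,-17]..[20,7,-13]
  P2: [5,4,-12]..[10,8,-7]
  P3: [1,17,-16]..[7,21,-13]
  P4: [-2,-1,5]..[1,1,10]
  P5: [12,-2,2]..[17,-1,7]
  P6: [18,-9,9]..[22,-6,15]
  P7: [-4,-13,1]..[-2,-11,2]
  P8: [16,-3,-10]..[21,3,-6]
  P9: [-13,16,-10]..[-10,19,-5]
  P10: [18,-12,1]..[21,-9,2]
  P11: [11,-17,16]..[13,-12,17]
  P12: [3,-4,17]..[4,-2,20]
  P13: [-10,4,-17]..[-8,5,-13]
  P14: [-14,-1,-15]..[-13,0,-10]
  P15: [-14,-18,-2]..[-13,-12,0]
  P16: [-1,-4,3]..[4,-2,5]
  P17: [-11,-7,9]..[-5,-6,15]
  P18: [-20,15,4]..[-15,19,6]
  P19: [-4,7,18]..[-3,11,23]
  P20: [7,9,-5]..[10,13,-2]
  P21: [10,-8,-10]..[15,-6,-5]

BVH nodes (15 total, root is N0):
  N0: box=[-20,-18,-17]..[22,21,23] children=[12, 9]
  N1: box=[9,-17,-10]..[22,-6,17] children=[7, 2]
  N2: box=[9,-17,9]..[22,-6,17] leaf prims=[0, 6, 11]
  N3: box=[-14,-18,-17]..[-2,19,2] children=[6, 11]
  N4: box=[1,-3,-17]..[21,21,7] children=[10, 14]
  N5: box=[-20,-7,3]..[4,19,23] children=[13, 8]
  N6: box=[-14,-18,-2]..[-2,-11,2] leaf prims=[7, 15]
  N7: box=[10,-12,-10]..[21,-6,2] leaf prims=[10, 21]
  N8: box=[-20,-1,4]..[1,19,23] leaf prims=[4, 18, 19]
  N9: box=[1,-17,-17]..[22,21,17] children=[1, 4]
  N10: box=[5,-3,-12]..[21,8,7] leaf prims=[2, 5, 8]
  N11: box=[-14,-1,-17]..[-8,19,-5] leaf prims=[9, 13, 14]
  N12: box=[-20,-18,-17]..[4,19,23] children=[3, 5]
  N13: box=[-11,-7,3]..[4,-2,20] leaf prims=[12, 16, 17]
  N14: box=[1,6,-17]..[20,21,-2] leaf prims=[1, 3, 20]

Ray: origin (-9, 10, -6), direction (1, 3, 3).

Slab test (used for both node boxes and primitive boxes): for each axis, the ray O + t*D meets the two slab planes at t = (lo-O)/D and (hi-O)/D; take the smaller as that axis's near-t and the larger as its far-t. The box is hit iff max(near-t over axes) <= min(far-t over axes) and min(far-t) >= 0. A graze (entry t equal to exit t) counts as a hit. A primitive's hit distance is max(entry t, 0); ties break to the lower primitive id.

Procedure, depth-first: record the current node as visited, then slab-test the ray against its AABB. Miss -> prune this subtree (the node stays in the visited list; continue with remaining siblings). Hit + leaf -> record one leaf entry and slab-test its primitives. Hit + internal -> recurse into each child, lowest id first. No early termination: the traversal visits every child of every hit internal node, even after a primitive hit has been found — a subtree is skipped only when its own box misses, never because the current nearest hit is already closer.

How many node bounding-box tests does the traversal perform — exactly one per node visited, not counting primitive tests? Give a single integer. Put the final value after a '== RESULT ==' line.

Trace the traversal:
N0 x:[-11,31] y:[-28/3,11/3] z:[-11/3,29/3] -> hit [-11/3,11/3], descend [9, 12]
  N9 x:[10,31] y:[-9,11/3] z:[-11/3,23/3] -> miss, prune
  N12 x:[-11,13] y:[-28/3,3] z:[-11/3,29/3] -> hit [-11/3,3], descend [3, 5]
    N3 x:[-5,7] y:[-28/3,3] z:[-11/3,8/3] -> hit [-11/3,8/3], descend [6, 11]
      N6 x:[-5,7] y:[-28/3,-7] z:[4/3,8/3] -> miss, prune
      N11 x:[-5,1] y:[-11/3,3] z:[-11/3,1/3] -> hit [-11/3,1/3] leaf, test {P9(miss), P13(miss), P14(miss)}
    N5 x:[-11,13] y:[-17/3,3] z:[3,29/3] -> hit [3,3], descend [8, 13]
      N8 x:[-11,10] y:[-11/3,3] z:[10/3,29/3] -> miss, prune
      N13 x:[-2,13] y:[-17/3,-4] z:[3,26/3] -> miss, prune

Summary -> nodes [0, 9, 12, 3, 6, 11, 5, 8, 13]; box-tests=9; leaf-entries=1; first=miss

== RESULT ==
9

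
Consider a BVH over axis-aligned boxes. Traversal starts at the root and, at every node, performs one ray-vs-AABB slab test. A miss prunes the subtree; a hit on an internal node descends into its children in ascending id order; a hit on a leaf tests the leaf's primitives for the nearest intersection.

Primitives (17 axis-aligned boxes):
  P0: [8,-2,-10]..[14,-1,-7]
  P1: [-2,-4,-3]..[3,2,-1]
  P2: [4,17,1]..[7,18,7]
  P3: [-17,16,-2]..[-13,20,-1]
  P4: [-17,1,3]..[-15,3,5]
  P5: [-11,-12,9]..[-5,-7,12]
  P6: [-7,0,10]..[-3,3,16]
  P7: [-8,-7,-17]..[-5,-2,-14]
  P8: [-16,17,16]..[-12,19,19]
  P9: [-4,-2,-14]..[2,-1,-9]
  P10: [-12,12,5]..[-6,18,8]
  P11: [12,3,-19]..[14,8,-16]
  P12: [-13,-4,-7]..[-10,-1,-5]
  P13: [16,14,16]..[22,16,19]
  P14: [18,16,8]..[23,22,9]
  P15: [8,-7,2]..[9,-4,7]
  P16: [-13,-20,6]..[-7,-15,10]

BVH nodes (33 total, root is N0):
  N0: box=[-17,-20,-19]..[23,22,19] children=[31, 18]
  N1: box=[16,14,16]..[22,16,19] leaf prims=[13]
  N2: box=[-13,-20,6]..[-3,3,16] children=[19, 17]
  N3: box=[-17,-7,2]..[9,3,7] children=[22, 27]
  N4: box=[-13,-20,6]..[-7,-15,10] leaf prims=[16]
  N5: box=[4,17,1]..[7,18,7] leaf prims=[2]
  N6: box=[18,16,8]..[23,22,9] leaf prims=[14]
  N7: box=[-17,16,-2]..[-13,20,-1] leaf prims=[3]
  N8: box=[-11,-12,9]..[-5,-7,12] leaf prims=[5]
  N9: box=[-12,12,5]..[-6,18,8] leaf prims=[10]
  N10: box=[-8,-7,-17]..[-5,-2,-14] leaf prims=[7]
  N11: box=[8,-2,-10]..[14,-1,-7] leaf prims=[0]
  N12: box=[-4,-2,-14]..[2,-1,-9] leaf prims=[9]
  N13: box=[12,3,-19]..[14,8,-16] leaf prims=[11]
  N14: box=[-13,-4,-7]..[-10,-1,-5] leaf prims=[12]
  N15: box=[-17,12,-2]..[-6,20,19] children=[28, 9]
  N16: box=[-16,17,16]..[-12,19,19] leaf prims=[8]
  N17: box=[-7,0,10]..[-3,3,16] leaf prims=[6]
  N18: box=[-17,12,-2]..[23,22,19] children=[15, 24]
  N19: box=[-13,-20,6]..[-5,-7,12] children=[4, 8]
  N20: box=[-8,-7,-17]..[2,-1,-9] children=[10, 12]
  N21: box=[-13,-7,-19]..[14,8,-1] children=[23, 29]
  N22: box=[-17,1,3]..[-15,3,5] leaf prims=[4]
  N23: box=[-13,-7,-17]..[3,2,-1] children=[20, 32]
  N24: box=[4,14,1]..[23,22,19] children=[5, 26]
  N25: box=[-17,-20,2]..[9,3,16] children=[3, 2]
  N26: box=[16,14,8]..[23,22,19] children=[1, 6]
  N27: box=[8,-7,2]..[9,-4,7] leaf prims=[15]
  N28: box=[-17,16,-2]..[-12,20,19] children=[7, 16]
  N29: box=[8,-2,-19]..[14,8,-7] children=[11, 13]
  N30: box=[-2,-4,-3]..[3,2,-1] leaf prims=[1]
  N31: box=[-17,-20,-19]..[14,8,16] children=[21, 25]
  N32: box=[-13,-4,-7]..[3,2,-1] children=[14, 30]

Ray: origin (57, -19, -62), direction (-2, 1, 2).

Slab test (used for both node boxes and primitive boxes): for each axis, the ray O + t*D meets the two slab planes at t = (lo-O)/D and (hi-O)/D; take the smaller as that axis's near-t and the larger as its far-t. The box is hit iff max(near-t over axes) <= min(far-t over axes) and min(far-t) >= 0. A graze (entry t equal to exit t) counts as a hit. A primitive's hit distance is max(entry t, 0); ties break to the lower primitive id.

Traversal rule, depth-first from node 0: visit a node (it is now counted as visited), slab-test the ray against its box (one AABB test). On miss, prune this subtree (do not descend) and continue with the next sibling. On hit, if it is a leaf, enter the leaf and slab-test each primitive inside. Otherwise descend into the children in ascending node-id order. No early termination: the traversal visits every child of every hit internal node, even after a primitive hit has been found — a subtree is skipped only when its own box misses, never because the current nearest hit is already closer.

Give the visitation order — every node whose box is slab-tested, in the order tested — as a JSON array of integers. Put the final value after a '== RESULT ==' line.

Trace the traversal:
N0 x:[17,37] y:[-1,41] z:[43/2,81/2] -> hit [43/2,37], descend [18, 31]
  N18 x:[17,37] y:[31,41] z:[30,81/2] -> hit [31,37], descend [15, 24]
    N15 x:[63/2,37] y:[31,39] z:[30,81/2] -> hit [63/2,37], descend [9, 28]
      N9 x:[63/2,69/2] y:[31,37] z:[67/2,35] -> hit [67/2,69/2] leaf, test {P10@t=67/2}
      N28 x:[69/2,37] y:[35,39] z:[30,81/2] -> hit [35,37], descend [7, 16]
        N7 x:[35,37] y:[35,39] z:[30,61/2] -> miss, prune
        N16 x:[69/2,73/2] y:[36,38] z:[39,81/2] -> miss, prune
    N24 x:[17,53/2] y:[33,41] z:[63/2,81/2] -> miss, prune
  N31 x:[43/2,37] y:[-1,27] z:[43/2,39] -> hit [43/2,27], descend [21, 25]
    N21 x:[43/2,35] y:[12,27] z:[43/2,61/2] -> hit [43/2,27], descend [23, 29]
      N23 x:[27,35] y:[12,21] z:[45/2,61/2] -> miss, prune
      N29 x:[43/2,49/2] y:[17,27] z:[43/2,55/2] -> hit [43/2,49/2], descend [11, 13]
        N11 x:[43/2,49/2] y:[17,18] z:[26,55/2] -> miss, prune
        N13 x:[43/2,45/2] y:[22,27] z:[43/2,23] -> hit [22,45/2] leaf, test {P11@t=22}
    N25 x:[24,37] y:[-1,22] z:[32,39] -> miss, prune

order=[0, 18, 15, 9, 28, 7, 16, 24, 31, 21, 23, 29, 11, 13, 25]  |boxes|=15  |leaves|=2  hit=P11

== RESULT ==
[0, 18, 15, 9, 28, 7, 16, 24, 31, 21, 23, 29, 11, 13, 25]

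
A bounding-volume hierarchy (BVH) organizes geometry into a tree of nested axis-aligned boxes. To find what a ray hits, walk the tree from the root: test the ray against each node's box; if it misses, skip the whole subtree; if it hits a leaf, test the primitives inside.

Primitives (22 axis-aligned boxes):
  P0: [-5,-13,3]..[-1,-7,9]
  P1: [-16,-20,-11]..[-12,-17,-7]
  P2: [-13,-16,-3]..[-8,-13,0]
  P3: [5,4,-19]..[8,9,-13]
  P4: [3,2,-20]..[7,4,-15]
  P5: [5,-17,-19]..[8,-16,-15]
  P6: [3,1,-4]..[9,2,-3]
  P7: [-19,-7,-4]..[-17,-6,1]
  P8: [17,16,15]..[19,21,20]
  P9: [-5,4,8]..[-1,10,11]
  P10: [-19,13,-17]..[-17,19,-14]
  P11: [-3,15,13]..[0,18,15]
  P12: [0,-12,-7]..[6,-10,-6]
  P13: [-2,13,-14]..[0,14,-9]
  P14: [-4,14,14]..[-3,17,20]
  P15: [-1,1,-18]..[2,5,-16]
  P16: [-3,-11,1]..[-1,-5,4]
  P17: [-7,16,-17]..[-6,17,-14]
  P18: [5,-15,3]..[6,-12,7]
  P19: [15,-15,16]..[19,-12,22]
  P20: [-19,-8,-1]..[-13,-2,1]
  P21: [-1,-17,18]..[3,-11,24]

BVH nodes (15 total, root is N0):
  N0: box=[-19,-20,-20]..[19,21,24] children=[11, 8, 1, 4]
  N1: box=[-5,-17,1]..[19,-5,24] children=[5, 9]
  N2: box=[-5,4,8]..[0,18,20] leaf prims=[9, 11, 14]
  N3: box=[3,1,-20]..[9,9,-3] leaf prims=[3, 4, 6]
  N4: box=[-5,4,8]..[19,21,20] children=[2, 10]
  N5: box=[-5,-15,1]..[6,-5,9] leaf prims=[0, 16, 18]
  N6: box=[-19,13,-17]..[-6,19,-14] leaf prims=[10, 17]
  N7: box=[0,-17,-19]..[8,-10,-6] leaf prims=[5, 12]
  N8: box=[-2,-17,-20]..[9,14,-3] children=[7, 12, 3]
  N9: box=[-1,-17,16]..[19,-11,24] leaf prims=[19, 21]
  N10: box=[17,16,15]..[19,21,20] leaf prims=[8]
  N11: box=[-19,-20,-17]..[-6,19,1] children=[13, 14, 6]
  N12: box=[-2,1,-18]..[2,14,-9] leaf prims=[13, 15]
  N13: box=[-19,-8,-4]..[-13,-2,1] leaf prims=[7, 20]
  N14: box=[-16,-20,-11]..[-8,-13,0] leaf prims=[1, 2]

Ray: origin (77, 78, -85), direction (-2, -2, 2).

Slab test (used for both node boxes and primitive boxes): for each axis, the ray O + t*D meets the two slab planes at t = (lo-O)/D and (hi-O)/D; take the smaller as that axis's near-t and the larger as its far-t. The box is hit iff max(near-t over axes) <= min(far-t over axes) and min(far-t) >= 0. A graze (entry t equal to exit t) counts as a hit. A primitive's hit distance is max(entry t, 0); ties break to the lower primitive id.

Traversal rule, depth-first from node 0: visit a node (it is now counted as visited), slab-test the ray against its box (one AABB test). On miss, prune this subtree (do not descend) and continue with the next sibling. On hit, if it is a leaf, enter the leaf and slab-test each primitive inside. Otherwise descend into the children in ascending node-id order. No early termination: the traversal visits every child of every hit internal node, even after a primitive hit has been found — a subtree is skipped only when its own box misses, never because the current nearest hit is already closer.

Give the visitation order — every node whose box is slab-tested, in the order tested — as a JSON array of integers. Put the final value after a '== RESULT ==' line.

Trace the traversal:
N0 x:[29,48] y:[57/2,49] z:[65/2,109/2] -> hit [65/2,48], descend [1, 4, 8, 11]
  N1 x:[29,41] y:[83/2,95/2] z:[43,109/2] -> miss, prune
  N4 x:[29,41] y:[57/2,37] z:[93/2,105/2] -> miss, prune
  N8 x:[34,79/2] y:[32,95/2] z:[65/2,41] -> hit [34,79/2], descend [3, 7, 12]
    N3 x:[34,37] y:[69/2,77/2] z:[65/2,41] -> hit [69/2,37] leaf, test {P3@t=69/2, P4(miss), P6(miss)}
    N7 x:[69/2,77/2] y:[44,95/2] z:[33,79/2] -> miss, prune
    N12 x:[75/2,79/2] y:[32,77/2] z:[67/2,38] -> hit [75/2,38] leaf, test {P13(miss), P15(miss)}
  N11 x:[83/2,48] y:[59/2,49] z:[34,43] -> hit [83/2,43], descend [6, 13, 14]
    N6 x:[83/2,48] y:[59/2,65/2] z:[34,71/2] -> miss, prune
    N13 x:[45,48] y:[40,43] z:[81/2,43] -> miss, prune
    N14 x:[85/2,93/2] y:[91/2,49] z:[37,85/2] -> miss, prune

Summary -> nodes [0, 1, 4, 8, 3, 7, 12, 11, 6, 13, 14]; box-tests=11; leaf-entries=2; first=P3

== RESULT ==
[0, 1, 4, 8, 3, 7, 12, 11, 6, 13, 14]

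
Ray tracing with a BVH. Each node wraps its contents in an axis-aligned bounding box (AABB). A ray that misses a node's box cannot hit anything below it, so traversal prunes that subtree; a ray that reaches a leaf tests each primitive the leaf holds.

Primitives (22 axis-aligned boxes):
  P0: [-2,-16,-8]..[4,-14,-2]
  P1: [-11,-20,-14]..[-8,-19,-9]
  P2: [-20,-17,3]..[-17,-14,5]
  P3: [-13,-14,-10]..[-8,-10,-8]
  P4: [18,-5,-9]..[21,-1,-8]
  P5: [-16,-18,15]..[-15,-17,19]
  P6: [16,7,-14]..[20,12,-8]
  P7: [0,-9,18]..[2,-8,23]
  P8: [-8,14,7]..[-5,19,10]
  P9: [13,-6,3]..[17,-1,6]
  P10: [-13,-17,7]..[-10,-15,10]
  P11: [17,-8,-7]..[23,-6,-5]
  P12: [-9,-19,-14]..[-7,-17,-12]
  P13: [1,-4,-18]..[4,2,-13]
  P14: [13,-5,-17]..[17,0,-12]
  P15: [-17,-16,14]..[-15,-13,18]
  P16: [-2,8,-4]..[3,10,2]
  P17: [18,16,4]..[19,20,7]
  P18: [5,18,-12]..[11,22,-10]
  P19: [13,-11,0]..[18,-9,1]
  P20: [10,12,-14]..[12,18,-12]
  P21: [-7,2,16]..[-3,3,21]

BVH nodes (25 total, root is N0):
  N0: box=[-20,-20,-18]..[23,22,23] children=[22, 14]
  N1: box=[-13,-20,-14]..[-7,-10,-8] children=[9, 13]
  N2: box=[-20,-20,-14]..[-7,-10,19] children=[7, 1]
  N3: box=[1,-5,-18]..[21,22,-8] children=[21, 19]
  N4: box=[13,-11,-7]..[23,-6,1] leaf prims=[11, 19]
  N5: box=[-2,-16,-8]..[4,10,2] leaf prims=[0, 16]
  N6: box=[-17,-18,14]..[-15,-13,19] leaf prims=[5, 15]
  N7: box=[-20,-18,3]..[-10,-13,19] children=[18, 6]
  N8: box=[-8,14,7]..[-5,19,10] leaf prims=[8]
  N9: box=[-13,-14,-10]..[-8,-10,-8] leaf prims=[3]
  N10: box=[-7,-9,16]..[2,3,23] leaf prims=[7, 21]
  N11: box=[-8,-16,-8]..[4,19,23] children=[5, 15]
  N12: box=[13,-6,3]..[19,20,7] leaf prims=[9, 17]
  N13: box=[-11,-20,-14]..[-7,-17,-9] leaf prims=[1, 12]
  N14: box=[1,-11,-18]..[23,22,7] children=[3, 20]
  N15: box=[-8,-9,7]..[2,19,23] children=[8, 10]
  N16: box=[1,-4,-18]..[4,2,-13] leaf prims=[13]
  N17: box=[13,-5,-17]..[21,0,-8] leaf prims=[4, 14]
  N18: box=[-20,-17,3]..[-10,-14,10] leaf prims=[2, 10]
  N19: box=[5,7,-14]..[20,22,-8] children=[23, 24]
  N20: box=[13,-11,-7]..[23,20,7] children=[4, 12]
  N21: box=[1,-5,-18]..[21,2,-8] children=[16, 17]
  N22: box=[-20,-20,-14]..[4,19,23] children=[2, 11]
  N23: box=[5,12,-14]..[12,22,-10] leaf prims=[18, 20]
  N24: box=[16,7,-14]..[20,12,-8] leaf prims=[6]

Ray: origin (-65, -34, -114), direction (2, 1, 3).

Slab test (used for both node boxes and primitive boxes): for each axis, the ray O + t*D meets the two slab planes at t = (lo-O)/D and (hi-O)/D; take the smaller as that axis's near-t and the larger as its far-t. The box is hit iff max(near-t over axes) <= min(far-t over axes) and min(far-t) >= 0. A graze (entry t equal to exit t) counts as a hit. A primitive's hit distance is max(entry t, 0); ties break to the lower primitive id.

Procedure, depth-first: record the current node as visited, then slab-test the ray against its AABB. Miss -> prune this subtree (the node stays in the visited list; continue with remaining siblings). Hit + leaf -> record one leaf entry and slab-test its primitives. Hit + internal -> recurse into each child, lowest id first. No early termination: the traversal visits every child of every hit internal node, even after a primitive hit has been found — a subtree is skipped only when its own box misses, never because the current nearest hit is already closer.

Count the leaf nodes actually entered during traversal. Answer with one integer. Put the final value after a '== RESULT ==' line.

Trace the traversal:
N0 x:[45/2,44] y:[14,56] z:[32,137/3] -> hit [32,44], descend [14, 22]
  N14 x:[33,44] y:[23,56] z:[32,121/3] -> hit [33,121/3], descend [3, 20]
    N3 x:[33,43] y:[29,56] z:[32,106/3] -> hit [33,106/3], descend [19, 21]
      N19 x:[35,85/2] y:[41,56] z:[100/3,106/3] -> miss, prune
      N21 x:[33,43] y:[29,36] z:[32,106/3] -> hit [33,106/3], descend [16, 17]
        N16 x:[33,69/2] y:[30,36] z:[32,101/3] -> hit [33,101/3] leaf, test {P13@t=33}
        N17 x:[39,43] y:[29,34] z:[97/3,106/3] -> miss, prune
    N20 x:[39,44] y:[23,54] z:[107/3,121/3] -> hit [39,121/3], descend [4, 12]
      N4 x:[39,44] y:[23,28] z:[107/3,115/3] -> miss, prune
      N12 x:[39,42] y:[28,54] z:[39,121/3] -> hit [39,121/3] leaf, test {P9(miss), P17(miss)}
  N22 x:[45/2,69/2] y:[14,53] z:[100/3,137/3] -> hit [100/3,69/2], descend [2, 11]
    N2 x:[45/2,29] y:[14,24] z:[100/3,133/3] -> miss, prune
    N11 x:[57/2,69/2] y:[18,53] z:[106/3,137/3] -> miss, prune

Summary -> nodes [0, 14, 3, 19, 21, 16, 17, 20, 4, 12, 22, 2, 11]; box-tests=13; leaf-entries=2; first=P13

== RESULT ==
2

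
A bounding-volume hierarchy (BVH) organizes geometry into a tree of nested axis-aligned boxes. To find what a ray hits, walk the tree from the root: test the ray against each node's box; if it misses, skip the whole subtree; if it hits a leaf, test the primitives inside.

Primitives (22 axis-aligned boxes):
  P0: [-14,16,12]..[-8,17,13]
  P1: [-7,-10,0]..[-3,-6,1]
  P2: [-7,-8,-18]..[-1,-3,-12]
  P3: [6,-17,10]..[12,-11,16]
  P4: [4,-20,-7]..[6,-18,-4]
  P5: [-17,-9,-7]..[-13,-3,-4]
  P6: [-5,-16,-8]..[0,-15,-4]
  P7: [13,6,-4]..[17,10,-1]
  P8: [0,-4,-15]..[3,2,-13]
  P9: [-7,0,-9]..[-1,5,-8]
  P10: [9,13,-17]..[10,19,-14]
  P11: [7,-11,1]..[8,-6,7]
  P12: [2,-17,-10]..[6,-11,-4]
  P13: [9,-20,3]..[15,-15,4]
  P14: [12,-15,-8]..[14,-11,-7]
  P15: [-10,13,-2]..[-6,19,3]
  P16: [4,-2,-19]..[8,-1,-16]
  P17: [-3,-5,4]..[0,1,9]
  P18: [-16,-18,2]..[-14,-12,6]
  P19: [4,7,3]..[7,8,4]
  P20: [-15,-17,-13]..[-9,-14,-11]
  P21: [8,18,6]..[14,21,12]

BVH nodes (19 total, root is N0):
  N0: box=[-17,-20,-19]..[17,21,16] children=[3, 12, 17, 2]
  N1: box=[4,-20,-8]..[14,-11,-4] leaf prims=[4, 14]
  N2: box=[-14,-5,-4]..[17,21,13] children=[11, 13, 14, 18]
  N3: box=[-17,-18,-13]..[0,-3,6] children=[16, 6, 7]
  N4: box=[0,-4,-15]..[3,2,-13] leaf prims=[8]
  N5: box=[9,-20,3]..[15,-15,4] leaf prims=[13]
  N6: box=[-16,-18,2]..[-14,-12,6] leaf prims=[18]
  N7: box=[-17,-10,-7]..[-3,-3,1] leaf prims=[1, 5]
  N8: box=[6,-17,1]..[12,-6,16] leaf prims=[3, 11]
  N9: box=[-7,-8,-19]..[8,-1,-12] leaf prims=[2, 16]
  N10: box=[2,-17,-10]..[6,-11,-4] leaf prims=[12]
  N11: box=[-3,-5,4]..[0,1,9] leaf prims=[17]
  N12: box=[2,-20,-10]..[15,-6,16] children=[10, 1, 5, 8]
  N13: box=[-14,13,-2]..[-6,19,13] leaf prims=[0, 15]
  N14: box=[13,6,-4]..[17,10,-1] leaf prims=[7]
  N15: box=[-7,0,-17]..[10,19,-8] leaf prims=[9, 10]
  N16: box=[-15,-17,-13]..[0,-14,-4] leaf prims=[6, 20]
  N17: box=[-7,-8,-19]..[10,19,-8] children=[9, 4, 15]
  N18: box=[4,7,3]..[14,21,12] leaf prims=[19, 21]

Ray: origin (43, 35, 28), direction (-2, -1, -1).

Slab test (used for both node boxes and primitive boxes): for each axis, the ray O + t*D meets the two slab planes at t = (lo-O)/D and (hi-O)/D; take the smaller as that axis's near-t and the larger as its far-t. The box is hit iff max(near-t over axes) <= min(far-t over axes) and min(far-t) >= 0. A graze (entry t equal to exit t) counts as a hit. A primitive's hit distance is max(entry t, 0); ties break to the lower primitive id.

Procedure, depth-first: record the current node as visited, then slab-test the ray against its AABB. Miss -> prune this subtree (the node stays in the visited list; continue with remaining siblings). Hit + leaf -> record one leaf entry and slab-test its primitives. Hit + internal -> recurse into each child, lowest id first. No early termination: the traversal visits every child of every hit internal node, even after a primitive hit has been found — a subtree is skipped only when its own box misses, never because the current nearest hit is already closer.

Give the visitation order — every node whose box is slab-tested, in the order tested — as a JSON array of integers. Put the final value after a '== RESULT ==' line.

Trace the traversal:
N0 x:[13,30] y:[14,55] z:[12,47] -> hit [14,30], descend [2, 3, 12, 17]
  N2 x:[13,57/2] y:[14,40] z:[15,32] -> hit [15,57/2], descend [11, 13, 14, 18]
    N11 x:[43/2,23] y:[34,40] z:[19,24] -> miss, prune
    N13 x:[49/2,57/2] y:[16,22] z:[15,30] -> miss, prune
    N14 x:[13,15] y:[25,29] z:[29,32] -> miss, prune
    N18 x:[29/2,39/2] y:[14,28] z:[16,25] -> hit [16,39/2] leaf, test {P19(miss), P21@t=16}
  N3 x:[43/2,30] y:[38,53] z:[22,41] -> miss, prune
  N12 x:[14,41/2] y:[41,55] z:[12,38] -> miss, prune
  N17 x:[33/2,25] y:[16,43] z:[36,47] -> miss, prune

Visited [0, 2, 11, 13, 14, 18, 3, 12, 17]. Tests: 9 box, 1 leaf. Nearest: P21.

== RESULT ==
[0, 2, 11, 13, 14, 18, 3, 12, 17]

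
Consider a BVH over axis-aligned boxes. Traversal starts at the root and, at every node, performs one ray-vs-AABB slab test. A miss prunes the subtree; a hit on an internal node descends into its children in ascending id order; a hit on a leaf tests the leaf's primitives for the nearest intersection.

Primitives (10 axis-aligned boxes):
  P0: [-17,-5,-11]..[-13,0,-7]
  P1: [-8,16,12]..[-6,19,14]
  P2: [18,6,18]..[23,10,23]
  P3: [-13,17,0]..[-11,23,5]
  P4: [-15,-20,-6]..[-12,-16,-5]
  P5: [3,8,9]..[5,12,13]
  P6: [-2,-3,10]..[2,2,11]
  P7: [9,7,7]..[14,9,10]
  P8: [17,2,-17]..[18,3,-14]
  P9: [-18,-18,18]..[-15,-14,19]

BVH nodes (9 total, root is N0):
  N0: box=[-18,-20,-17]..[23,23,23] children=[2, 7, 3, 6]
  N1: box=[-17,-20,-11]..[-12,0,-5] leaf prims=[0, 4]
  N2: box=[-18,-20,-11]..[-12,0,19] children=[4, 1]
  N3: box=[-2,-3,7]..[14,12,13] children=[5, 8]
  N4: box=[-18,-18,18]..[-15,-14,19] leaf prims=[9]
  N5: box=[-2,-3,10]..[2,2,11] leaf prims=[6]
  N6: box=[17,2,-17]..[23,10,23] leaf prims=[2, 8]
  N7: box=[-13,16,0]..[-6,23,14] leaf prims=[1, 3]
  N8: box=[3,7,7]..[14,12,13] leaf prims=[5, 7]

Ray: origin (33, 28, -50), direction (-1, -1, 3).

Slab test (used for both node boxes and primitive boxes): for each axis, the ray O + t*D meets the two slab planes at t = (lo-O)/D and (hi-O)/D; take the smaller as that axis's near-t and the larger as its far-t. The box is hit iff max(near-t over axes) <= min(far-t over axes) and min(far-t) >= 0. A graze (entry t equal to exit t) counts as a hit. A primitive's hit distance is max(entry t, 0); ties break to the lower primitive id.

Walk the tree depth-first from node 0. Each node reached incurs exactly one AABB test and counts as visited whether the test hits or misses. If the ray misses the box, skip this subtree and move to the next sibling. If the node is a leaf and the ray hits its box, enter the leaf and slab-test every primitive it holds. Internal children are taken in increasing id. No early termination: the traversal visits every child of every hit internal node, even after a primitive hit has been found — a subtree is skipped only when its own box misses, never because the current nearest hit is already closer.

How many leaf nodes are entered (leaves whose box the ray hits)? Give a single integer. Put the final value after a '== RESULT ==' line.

Trace the traversal:
N0 x:[10,51] y:[5,48] z:[11,73/3] -> hit [11,73/3], descend [2, 3, 6, 7]
  N2 x:[45,51] y:[28,48] z:[13,23] -> miss, prune
  N3 x:[19,35] y:[16,31] z:[19,21] -> hit [19,21], descend [5, 8]
    N5 x:[31,35] y:[26,31] z:[20,61/3] -> miss, prune
    N8 x:[19,30] y:[16,21] z:[19,21] -> hit [19,21] leaf, test {P5(miss), P7@t=19}
  N6 x:[10,16] y:[18,26] z:[11,73/3] -> miss, prune
  N7 x:[39,46] y:[5,12] z:[50/3,64/3] -> miss, prune

Visited [0, 2, 3, 5, 8, 6, 7]. Tests: 7 box, 1 leaf. Nearest: P7.

== RESULT ==
1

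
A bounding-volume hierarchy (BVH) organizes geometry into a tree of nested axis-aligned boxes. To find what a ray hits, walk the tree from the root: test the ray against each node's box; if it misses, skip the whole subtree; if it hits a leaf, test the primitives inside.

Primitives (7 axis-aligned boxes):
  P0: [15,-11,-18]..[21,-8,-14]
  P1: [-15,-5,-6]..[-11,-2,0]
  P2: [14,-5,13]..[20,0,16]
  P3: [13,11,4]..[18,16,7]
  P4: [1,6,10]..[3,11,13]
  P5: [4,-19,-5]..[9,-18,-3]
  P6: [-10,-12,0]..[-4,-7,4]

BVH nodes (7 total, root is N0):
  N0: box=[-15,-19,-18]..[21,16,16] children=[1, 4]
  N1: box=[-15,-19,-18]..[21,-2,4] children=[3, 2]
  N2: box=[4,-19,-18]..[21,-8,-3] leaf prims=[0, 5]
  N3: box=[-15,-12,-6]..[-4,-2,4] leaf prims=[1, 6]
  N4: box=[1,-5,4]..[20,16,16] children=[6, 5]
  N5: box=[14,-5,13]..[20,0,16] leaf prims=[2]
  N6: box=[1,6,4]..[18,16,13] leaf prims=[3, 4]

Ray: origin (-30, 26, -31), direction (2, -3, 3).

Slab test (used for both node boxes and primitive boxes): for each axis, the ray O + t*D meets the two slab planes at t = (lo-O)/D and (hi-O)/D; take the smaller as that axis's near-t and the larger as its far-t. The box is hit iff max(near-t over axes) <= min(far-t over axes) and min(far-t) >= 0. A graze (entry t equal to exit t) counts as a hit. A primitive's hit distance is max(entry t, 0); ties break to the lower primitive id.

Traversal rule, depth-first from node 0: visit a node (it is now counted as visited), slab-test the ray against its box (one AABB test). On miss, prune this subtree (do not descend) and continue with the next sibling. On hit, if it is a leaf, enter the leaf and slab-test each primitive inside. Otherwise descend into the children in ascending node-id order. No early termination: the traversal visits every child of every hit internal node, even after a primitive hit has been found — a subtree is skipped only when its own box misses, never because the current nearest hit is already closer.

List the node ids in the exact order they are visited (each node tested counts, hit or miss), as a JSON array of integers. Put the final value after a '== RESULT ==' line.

Walk:
N0 x:[15/2,51/2] y:[10/3,15] z:[13/3,47/3] -> hit [15/2,15], descend [1, 4]
  N1 x:[15/2,51/2] y:[28/3,15] z:[13/3,35/3] -> hit [28/3,35/3], descend [2, 3]
    N2 x:[17,51/2] y:[34/3,15] z:[13/3,28/3] -> miss, prune
    N3 x:[15/2,13] y:[28/3,38/3] z:[25/3,35/3] -> hit [28/3,35/3] leaf, test {P1@t=28/3, P6@t=11}
  N4 x:[31/2,25] y:[10/3,31/3] z:[35/3,47/3] -> miss, prune

order=[0, 1, 2, 3, 4]  |boxes|=5  |leaves|=1  hit=P1

== RESULT ==
[0, 1, 2, 3, 4]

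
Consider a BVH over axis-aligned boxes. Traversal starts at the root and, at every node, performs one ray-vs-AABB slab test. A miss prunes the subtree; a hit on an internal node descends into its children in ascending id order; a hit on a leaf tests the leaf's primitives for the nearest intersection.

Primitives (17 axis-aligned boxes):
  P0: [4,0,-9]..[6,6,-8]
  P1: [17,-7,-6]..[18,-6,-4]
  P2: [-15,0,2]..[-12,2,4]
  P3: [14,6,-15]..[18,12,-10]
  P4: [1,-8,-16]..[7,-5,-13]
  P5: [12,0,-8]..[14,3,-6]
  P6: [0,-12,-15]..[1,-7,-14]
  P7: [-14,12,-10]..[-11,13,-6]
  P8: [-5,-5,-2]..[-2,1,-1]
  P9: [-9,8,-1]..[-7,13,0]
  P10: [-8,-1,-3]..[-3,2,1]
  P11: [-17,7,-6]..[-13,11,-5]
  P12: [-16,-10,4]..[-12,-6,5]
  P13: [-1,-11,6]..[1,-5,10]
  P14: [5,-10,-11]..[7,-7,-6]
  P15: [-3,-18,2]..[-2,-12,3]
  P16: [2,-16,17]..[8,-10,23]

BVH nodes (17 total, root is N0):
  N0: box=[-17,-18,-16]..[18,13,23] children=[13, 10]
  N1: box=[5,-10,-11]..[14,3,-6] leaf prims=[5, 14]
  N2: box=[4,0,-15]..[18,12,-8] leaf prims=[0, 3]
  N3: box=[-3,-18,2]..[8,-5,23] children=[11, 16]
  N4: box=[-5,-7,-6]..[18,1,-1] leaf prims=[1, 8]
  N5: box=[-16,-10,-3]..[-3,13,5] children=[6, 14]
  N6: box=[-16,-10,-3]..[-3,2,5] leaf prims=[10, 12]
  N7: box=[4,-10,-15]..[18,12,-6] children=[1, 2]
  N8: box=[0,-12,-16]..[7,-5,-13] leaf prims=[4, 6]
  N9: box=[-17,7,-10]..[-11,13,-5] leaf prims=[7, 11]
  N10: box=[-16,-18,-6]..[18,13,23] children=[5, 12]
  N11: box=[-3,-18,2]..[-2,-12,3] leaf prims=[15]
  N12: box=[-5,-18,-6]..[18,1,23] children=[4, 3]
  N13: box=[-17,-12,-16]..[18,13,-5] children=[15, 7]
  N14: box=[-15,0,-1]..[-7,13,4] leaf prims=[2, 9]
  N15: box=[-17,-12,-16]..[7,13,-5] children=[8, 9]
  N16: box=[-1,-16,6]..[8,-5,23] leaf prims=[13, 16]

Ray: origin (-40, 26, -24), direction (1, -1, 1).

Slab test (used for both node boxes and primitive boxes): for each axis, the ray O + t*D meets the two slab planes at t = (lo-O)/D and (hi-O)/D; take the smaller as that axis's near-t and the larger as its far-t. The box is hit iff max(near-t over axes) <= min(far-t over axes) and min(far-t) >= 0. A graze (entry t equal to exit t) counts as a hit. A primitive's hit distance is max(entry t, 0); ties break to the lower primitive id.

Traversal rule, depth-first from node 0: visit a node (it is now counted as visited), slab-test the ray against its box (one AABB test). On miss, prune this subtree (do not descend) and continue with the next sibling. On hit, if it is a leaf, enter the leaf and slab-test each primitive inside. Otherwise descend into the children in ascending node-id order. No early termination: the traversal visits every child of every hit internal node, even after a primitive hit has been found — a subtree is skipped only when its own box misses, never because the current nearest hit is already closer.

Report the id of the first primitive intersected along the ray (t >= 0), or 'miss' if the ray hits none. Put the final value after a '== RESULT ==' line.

Traverse from the root:
N0 x:[23,58] y:[13,44] z:[8,47] -> hit [23,44], descend [10, 13]
  N10 x:[24,58] y:[13,44] z:[18,47] -> hit [24,44], descend [5, 12]
    N5 x:[24,37] y:[13,36] z:[21,29] -> hit [24,29], descend [6, 14]
      N6 x:[24,37] y:[24,36] z:[21,29] -> hit [24,29] leaf, test {P10(miss), P12(miss)}
      N14 x:[25,33] y:[13,26] z:[23,28] -> hit [25,26] leaf, test {P2@t=26, P9(miss)}
    N12 x:[35,58] y:[25,44] z:[18,47] -> hit [35,44], descend [3, 4]
      N3 x:[37,48] y:[31,44] z:[26,47] -> hit [37,44], descend [11, 16]
        N11 x:[37,38] y:[38,44] z:[26,27] -> miss, prune
        N16 x:[39,48] y:[31,42] z:[30,47] -> hit [39,42] leaf, test {P13(miss), P16@t=42}
      N4 x:[35,58] y:[25,33] z:[18,23] -> miss, prune
  N13 x:[23,58] y:[13,38] z:[8,19] -> miss, prune

Summary -> nodes [0, 10, 5, 6, 14, 12, 3, 11, 16, 4, 13]; box-tests=11; leaf-entries=3; first=P2

== RESULT ==
2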